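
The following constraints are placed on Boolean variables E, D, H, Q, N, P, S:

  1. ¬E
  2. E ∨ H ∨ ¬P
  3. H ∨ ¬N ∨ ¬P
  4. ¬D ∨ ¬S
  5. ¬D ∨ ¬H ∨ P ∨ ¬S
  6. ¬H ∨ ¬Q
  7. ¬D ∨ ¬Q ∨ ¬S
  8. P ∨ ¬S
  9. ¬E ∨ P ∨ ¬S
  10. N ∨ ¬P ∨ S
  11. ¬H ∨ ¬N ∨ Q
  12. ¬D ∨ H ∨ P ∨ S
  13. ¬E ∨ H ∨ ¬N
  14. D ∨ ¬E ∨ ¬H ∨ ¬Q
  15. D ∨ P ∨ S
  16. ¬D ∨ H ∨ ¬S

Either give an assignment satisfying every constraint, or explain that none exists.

E: False, D: False, H: True, Q: False, N: False, P: True, S: True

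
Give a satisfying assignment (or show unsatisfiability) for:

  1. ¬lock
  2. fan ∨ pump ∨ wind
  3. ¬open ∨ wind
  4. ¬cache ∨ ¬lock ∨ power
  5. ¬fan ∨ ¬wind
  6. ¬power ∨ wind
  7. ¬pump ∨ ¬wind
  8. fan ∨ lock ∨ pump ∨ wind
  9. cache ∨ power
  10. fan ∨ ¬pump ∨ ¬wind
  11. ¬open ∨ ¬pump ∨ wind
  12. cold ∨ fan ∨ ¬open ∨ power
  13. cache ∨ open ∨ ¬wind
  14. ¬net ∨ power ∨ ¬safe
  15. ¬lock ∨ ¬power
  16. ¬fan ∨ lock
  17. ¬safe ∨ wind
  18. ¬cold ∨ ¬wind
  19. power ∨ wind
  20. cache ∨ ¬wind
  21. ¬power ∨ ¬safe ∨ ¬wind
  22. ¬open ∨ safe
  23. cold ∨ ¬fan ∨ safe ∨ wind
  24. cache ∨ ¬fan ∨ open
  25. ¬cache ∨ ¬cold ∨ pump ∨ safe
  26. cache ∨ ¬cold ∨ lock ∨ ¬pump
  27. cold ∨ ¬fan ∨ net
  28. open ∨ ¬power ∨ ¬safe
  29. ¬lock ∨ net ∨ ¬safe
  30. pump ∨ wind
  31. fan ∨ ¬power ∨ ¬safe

cold=F; lock=F; open=F; power=T; cache=T; wind=T; net=F; fan=F; pump=F; safe=F

Unit clause (¬lock) forces lock = False.
In (¬fan ∨ lock) only ¬fan is left, so fan = False.
Try cold = True:
  (¬cold ∨ ¬wind) forces wind = False.
  (fan ∨ pump ∨ wind) forces pump = True.
  (¬open ∨ wind) forces open = False.
  (¬power ∨ wind) forces power = False.
  clause (power ∨ wind) is falsified — backtrack.
So cold = False.
Set open = False.
Set power = True.
  then (¬power ∨ wind) forces wind = True.
  then (¬pump ∨ ¬wind) forces pump = False.
  then (cache ∨ open ∨ ¬wind) forces cache = True.
  then (¬power ∨ ¬safe ∨ ¬wind) forces safe = False.
Set net = False.
All clauses satisfied.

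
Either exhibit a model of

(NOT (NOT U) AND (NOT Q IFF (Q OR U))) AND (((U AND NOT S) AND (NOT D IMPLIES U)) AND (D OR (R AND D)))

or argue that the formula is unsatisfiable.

S = False, Q = False, R = True, U = True, D = True

  NOT (NOT U) AND (NOT Q IFF (Q OR U)) = True
    NOT (NOT U) = True
      NOT U = False
    NOT Q IFF (Q OR U) = True
      NOT Q = True
      Q OR U = True
  ((U AND NOT S) AND (NOT D IMPLIES U)) AND (D OR (R AND D)) = True
    (U AND NOT S) AND (NOT D IMPLIES U) = True
      U AND NOT S = True
        NOT S = True
      NOT D IMPLIES U = True
        NOT D = False
    D OR (R AND D) = True
      R AND D = True
Both conjuncts True, so the formula holds.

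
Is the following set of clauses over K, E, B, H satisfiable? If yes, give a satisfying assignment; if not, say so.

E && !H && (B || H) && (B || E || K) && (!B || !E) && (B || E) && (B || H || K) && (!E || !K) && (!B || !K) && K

Case K = True:
  (E) forces E = True.
  Clause (!E || !K) is falsified — contradiction.
Case K = False:
  Clause (K) is falsified — contradiction.
Both cases fail, so the formula is unsatisfiable.

Unsatisfiable — no assignment works.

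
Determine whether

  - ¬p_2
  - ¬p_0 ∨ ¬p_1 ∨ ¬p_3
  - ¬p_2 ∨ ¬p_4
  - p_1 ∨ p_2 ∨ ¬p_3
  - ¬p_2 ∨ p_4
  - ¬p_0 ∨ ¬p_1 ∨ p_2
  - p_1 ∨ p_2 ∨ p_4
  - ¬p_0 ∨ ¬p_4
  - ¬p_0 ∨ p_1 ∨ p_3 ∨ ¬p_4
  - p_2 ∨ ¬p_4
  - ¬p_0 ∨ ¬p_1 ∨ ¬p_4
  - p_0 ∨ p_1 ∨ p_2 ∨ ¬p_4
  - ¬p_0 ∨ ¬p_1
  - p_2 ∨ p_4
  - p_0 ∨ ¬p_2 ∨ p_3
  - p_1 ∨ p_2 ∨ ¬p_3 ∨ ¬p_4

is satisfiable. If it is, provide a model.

Unsatisfiable

Case p_2 = True:
  Clause (¬p_2) is falsified — contradiction.
Case p_2 = False:
  (p_2 ∨ ¬p_4) forces p_4 = False.
  Clause (p_2 ∨ p_4) is falsified — contradiction.
Both cases fail, so the formula is unsatisfiable.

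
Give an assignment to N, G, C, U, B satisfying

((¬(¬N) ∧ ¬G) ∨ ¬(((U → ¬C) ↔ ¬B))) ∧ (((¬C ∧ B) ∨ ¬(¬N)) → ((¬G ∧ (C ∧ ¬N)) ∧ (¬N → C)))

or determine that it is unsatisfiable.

N: False, G: False, C: True, U: False, B: True

  (¬(¬N) ∧ ¬G) ∨ ¬(((U → ¬C) ↔ ¬B)) = True
    ¬(¬N) ∧ ¬G = False
      ¬(¬N) = False
        ¬N = True
      ¬G = True
    ¬(((U → ¬C) ↔ ¬B)) = True
      (U → ¬C) ↔ ¬B = False
        U → ¬C = True
          ¬C = False
        ¬B = False
  ((¬C ∧ B) ∨ ¬(¬N)) → ((¬G ∧ (C ∧ ¬N)) ∧ (¬N → C)) = True
    (¬C ∧ B) ∨ ¬(¬N) = False
      ¬C ∧ B = False
        ¬C = False
      ¬(¬N) = False
        ¬N = True
    (¬G ∧ (C ∧ ¬N)) ∧ (¬N → C) = True
      ¬G ∧ (C ∧ ¬N) = True
        ¬G = True
        C ∧ ¬N = True
          ¬N = True
      ¬N → C = True
        ¬N = True
Both conjuncts True, so the formula holds.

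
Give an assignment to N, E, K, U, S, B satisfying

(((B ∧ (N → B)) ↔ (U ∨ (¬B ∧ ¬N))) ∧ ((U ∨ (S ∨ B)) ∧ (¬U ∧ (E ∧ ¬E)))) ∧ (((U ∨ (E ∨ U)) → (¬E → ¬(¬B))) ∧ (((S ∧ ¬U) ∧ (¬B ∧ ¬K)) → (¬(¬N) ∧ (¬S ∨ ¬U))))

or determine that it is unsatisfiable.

Case E = True: the conjunct ¬E is False.
Case E = False: the conjunct E is False.
Both cases fail — unsatisfiable.

UNSATISFIABLE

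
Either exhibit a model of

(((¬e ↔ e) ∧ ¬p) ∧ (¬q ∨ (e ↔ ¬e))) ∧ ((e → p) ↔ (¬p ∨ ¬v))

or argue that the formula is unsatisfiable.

Unsatisfiable — no assignment works.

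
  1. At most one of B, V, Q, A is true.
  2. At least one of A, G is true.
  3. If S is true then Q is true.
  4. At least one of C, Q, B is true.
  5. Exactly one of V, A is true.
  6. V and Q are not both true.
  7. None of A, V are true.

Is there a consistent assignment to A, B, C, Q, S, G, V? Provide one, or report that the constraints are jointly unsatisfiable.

The formula is unsatisfiable.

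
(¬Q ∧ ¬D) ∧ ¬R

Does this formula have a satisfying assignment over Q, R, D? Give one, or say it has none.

Q = False, R = False, D = False

  ¬Q ∧ ¬D = True
    ¬Q = True
    ¬D = True
  ¬R = True
Both conjuncts True, so the formula holds.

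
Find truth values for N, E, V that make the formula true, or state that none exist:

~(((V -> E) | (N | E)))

N = False; E = False; V = True

  ~(((V -> E) | (N | E))) = True
    (V -> E) | (N | E) = False
      V -> E = False
      N | E = False
The formula evaluates to True.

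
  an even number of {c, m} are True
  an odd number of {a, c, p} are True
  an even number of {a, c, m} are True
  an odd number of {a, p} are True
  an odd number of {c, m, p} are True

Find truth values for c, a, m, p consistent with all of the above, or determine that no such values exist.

c: False, a: False, m: False, p: True

{c, m}: 0 true → even ✓
{a, c, p}: 1 true → odd ✓
{a, c, m}: 0 true → even ✓
{a, p}: 1 true → odd ✓
{c, m, p}: 1 true → odd ✓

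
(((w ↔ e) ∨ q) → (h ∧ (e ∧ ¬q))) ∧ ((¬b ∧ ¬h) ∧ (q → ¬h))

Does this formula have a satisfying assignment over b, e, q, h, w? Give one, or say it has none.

b: False, e: True, q: False, h: False, w: False

  ((w ↔ e) ∨ q) → (h ∧ (e ∧ ¬q)) = True
    (w ↔ e) ∨ q = False
      w ↔ e = False
    h ∧ (e ∧ ¬q) = False
      e ∧ ¬q = True
        ¬q = True
  (¬b ∧ ¬h) ∧ (q → ¬h) = True
    ¬b ∧ ¬h = True
      ¬b = True
      ¬h = True
    q → ¬h = True
      ¬h = True
Both conjuncts True, so the formula holds.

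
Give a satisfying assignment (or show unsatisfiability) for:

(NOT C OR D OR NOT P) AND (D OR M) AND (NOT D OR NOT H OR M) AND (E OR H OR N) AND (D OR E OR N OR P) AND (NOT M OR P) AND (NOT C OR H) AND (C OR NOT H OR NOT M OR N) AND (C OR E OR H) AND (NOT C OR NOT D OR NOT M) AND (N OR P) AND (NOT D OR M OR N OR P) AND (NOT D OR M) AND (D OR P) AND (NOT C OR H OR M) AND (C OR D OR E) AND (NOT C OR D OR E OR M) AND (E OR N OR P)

Set E = True.
Set C = False.
Set D = True.
  then (NOT D OR M) forces M = True.
  then (NOT M OR P) forces P = True.
Set H = False.
Set N = True.
All clauses satisfied.

E = True, C = False, D = True, H = False, N = True, P = True, M = True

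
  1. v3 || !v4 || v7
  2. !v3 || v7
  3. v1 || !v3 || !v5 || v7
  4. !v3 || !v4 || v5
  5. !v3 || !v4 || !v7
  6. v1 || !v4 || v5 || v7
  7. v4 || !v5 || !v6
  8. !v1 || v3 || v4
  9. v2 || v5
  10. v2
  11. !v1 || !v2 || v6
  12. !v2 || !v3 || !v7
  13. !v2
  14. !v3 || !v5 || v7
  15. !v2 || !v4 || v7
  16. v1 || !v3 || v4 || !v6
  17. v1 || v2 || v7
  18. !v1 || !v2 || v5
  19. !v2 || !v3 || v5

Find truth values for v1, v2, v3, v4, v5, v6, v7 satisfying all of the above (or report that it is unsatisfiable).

Case v2 = True:
  Clause (!v2) is falsified — contradiction.
Case v2 = False:
  Clause (v2) is falsified — contradiction.
Both cases fail, so the formula is unsatisfiable.

UNSATISFIABLE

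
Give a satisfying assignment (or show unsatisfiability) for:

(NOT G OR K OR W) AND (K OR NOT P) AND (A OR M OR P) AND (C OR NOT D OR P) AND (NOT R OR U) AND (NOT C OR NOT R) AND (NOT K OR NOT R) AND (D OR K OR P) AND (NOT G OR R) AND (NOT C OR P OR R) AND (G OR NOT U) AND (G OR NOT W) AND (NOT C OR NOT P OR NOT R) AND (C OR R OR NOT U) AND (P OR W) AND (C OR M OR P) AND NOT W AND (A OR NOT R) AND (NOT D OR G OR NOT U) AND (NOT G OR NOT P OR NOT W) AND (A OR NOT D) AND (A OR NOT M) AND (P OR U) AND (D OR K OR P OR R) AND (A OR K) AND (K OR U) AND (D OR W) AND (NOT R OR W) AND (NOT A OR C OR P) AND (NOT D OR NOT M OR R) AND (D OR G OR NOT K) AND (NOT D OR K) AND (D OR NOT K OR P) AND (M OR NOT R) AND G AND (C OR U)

No satisfying assignment exists.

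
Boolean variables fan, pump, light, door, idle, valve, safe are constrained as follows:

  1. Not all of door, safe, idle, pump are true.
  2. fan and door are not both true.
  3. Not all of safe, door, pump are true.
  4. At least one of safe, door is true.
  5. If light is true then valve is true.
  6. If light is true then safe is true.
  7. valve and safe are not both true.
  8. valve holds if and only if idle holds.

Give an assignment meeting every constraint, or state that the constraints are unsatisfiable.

fan = False, pump = False, light = False, door = True, idle = False, valve = False, safe = False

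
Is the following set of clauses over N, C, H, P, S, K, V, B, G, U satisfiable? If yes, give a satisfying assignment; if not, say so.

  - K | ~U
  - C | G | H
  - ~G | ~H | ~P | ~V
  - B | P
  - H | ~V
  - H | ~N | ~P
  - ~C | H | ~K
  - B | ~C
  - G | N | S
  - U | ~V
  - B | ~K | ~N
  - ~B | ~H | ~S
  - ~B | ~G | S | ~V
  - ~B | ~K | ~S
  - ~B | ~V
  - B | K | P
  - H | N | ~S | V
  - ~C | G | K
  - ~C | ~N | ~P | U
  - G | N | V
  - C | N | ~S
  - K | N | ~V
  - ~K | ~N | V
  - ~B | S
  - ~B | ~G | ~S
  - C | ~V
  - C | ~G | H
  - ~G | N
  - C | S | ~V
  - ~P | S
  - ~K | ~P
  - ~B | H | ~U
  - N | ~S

Set N = True.
Set C = False.
  then (C | ~V) forces V = False.
  then (~K | ~N | V) forces K = False.
  then (K | ~U) forces U = False.
Set H = True.
Try P = False:
  (B | P) forces B = True.
  (~B | ~H | ~S) forces S = False.
  clause (~B | S) is falsified — backtrack.
So P = True.
  then (~P | S) forces S = True.
  then (~B | ~H | ~S) forces B = False.
Set G = True.
All clauses satisfied.

N = True, C = False, H = True, P = True, S = True, K = False, V = False, B = False, G = True, U = False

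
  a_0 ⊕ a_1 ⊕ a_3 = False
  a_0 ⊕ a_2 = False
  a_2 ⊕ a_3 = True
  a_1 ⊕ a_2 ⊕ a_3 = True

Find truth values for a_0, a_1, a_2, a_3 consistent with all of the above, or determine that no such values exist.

No satisfying assignment exists.

Adding constraints 1, 2, 4 mod 2: every variable appears an even number of times on the left, so the left side is 0.
But the right sides sum to 1 (mod 2). 0 ≠ 1 — the system is inconsistent.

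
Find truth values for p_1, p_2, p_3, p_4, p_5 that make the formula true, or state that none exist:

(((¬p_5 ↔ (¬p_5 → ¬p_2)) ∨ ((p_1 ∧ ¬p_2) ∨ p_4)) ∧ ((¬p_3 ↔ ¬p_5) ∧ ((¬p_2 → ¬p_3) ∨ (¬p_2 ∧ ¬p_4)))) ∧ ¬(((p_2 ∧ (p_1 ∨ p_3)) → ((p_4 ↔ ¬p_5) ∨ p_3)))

Case p_2 = True: the formula simplifies to (((¬p_5 ↔ p_5) ∨ p_4) ∧ (¬p_3 ↔ ¬p_5)) ∧ ¬(((p_1 ∨ p_3) → ((p_4 ↔ ¬p_5) ∨ p_3))).
  p_3 = True: the conjunct ¬(((p_1 ∨ p_3) → ((p_4 ↔ ¬p_5) ∨ p_3))) becomes ¬((True → True)) = False.
  p_3 = False: simplifies to (((¬p_5 ↔ p_5) ∨ p_4) ∧ ¬p_5) ∧ ¬((p_1 → (p_4 ↔ ¬p_5))).
    p_5 = True: the conjunct ¬p_5 is False.
    p_5 = False: simplifies to p_4 ∧ ¬((p_1 → p_4)).
      p_4 = True: the conjunct ¬((p_1 → p_4)) becomes ¬((p_1 → True)) = False.
      p_4 = False: the conjunct p_4 is False.
Case p_2 = False: the conjunct ¬(((p_2 ∧ (p_1 ∨ p_3)) → ((p_4 ↔ ¬p_5) ∨ p_3))) becomes ¬((False → ((p_4 ↔ ¬p_5) ∨ p_3))) = False.
Both cases fail — unsatisfiable.

The formula is unsatisfiable.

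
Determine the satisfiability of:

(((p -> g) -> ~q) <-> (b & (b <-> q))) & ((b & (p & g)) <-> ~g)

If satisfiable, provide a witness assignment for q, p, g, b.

q: True, p: True, g: True, b: False

  ((p -> g) -> ~q) <-> (b & (b <-> q)) = True
    (p -> g) -> ~q = False
      p -> g = True
      ~q = False
    b & (b <-> q) = False
      b <-> q = False
  (b & (p & g)) <-> ~g = True
    b & (p & g) = False
      p & g = True
    ~g = False
Both conjuncts True, so the formula holds.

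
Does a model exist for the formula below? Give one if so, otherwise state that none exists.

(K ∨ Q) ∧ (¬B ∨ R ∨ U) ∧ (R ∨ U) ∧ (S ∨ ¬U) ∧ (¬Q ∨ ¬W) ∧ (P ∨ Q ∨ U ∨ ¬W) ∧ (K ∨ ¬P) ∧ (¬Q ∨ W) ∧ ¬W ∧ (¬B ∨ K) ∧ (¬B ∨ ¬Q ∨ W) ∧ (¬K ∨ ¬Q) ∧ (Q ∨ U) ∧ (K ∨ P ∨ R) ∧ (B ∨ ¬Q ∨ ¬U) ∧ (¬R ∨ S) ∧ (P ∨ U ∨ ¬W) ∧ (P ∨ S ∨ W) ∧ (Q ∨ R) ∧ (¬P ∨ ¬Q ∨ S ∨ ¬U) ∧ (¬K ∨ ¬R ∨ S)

U = True, W = False, S = True, Q = False, B = False, K = True, P = False, R = True

Unit clause (¬W) forces W = False.
In (¬Q ∨ W) only ¬Q is left, so Q = False.
In (Q ∨ U) only U is left, so U = True.
In (Q ∨ R) only R is left, so R = True.
In (K ∨ Q) only K is left, so K = True.
In (S ∨ ¬U) only S is left, so S = True.
Set B = False.
Set P = False.
All clauses satisfied.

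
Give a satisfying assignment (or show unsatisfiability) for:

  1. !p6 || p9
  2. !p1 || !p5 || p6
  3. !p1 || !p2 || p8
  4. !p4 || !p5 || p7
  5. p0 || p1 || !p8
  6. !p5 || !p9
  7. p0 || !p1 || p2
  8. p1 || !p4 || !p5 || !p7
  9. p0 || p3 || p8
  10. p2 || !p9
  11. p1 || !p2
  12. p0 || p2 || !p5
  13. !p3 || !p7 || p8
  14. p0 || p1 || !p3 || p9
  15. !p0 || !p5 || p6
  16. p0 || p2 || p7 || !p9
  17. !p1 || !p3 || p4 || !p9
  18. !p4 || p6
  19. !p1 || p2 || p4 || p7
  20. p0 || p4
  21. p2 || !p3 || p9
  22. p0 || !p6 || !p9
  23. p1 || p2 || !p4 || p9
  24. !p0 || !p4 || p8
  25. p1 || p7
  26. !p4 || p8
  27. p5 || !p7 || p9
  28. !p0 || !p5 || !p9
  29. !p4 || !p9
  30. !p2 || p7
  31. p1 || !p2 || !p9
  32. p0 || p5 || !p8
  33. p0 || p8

p0 = True, p1 = True, p2 = True, p3 = False, p4 = False, p5 = False, p6 = False, p7 = True, p8 = True, p9 = True

Set p0 = True.
Set p1 = True.
Set p2 = True.
  then (!p1 || !p2 || p8) forces p8 = True.
  then (!p2 || p7) forces p7 = True.
Set p3 = False.
Try p4 = True:
  (!p4 || p6) forces p6 = True.
  (!p6 || p9) forces p9 = True.
  clause (!p4 || !p9) is falsified — backtrack.
So p4 = False.
Set p5 = False.
  then (p5 || !p7 || p9) forces p9 = True.
Set p6 = False.
All clauses satisfied.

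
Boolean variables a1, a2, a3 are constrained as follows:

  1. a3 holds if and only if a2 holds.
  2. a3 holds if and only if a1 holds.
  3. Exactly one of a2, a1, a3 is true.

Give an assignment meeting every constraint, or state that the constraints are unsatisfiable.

No satisfying assignment exists.

Case a1 = True:
  (2) with a1=T forces a3 = True.
  Constraint (3) is violated (a1=T, a3=T) — contradiction.
Case a1 = False:
  (2) with a1=F forces a3 = False.
  (1) with a3=F forces a2 = False.
  Constraint (3) is violated (a2=F, a1=F, a3=F) — contradiction.
Both cases fail — unsatisfiable.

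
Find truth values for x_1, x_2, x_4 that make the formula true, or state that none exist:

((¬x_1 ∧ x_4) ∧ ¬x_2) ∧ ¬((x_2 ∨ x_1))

x_1=F, x_2=F, x_4=T

  (¬x_1 ∧ x_4) ∧ ¬x_2 = True
    ¬x_1 ∧ x_4 = True
      ¬x_1 = True
    ¬x_2 = True
  ¬((x_2 ∨ x_1)) = True
    x_2 ∨ x_1 = False
Both conjuncts True, so the formula holds.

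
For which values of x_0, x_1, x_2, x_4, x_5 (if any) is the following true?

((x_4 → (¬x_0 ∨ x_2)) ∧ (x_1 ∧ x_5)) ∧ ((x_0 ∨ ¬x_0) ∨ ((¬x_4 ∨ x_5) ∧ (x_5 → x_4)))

x_0 = False, x_1 = True, x_2 = False, x_4 = True, x_5 = True

  (x_4 → (¬x_0 ∨ x_2)) ∧ (x_1 ∧ x_5) = True
    x_4 → (¬x_0 ∨ x_2) = True
      ¬x_0 ∨ x_2 = True
        ¬x_0 = True
    x_1 ∧ x_5 = True
  (x_0 ∨ ¬x_0) ∨ ((¬x_4 ∨ x_5) ∧ (x_5 → x_4)) = True
    x_0 ∨ ¬x_0 = True
      ¬x_0 = True
    (¬x_4 ∨ x_5) ∧ (x_5 → x_4) = True
      ¬x_4 ∨ x_5 = True
        ¬x_4 = False
      x_5 → x_4 = True
Both conjuncts True, so the formula holds.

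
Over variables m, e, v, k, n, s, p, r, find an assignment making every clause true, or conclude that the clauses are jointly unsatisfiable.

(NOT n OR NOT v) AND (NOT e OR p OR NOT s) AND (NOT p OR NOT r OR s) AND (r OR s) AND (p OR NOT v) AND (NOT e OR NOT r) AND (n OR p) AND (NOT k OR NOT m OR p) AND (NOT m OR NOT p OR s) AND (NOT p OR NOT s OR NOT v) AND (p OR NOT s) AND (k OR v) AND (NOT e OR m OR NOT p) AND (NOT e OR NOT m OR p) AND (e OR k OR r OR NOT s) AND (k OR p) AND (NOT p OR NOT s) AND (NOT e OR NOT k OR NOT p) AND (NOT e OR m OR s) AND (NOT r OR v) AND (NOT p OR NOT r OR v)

Case s = True:
  (p OR NOT s) forces p = True.
  Clause (NOT p OR NOT s) is falsified — contradiction.
Case s = False:
  (r OR s) forces r = True.
  (NOT p OR NOT r OR s) forces p = False.
  (p OR NOT v) forces v = False.
  Clause (NOT r OR v) is falsified — contradiction.
Both cases fail, so the formula is unsatisfiable.

No satisfying assignment exists.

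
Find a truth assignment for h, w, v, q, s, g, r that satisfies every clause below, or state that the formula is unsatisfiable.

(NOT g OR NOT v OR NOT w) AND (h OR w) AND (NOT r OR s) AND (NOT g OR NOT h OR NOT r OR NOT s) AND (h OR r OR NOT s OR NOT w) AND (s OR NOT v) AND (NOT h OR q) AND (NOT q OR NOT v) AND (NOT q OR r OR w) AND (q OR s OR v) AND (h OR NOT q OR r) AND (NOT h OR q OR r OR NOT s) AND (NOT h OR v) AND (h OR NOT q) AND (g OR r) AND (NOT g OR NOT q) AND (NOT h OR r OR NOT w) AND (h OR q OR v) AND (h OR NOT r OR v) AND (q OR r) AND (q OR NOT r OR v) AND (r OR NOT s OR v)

Set h = False.
  then (h OR w) forces w = True.
  then (h OR NOT q) forces q = False.
  then (h OR q OR v) forces v = True.
  then (q OR r) forces r = True.
  then (NOT g OR NOT v OR NOT w) forces g = False.
  then (NOT r OR s) forces s = True.
All clauses satisfied.

h=F, w=T, v=T, q=F, s=T, g=F, r=T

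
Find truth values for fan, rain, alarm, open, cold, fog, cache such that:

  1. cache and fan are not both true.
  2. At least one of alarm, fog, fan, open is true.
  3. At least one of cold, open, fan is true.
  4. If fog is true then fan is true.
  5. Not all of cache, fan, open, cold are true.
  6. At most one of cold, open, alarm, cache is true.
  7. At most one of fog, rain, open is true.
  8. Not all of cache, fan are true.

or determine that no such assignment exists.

fan=T, rain=T, alarm=F, open=F, cold=F, fog=F, cache=F

  (1) cache=F, fan=T — not both ✓
  (2) {alarm, fog, fan, open}: 1 true — at least one ✓
  (3) {cold, open, fan}: 1 true — at least one ✓
  (4) fog=F ⇒ fan: vacuous ✓
  (5) {cache, fan, open, cold}: 1/4 true — not all ✓
  (6) {cold, open, alarm, cache}: 0 true — at most one ✓
  (7) {fog, rain, open}: 1 true — at most one ✓
  (8) {cache, fan}: 1/2 true — not all ✓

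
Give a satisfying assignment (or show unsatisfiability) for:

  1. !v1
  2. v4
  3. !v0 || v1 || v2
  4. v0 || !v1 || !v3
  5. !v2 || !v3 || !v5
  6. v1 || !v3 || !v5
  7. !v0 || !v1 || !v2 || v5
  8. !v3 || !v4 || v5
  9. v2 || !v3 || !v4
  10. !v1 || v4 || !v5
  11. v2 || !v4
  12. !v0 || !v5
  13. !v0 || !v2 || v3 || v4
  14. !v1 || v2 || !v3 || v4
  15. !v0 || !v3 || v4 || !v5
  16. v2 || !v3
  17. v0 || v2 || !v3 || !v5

v0 = False, v1 = False, v2 = True, v3 = False, v4 = True, v5 = True

Unit clause (!v1) forces v1 = False.
Unit clause (v4) forces v4 = True.
In (v2 || !v4) only v2 is left, so v2 = True.
Set v0 = False.
Try v3 = True:
  (!v2 || !v3 || !v5) forces v5 = False.
  clause (!v3 || !v4 || v5) is falsified — backtrack.
So v3 = False.
Set v5 = True.
All clauses satisfied.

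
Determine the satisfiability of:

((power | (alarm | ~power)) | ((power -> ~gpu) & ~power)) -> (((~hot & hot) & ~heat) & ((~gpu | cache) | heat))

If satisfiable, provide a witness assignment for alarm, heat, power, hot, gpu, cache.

Case power = True: the formula simplifies to ((~hot & hot) & ~heat) & ((~gpu | cache) | heat).
  hot = True: the conjunct ~hot is False.
  hot = False: the conjunct hot is False.
Case power = False: the formula simplifies to ((~hot & hot) & ~heat) & ((~gpu | cache) | heat).
  hot = True: the conjunct ~hot is False.
  hot = False: the conjunct hot is False.
Both cases fail — unsatisfiable.

No satisfying assignment exists.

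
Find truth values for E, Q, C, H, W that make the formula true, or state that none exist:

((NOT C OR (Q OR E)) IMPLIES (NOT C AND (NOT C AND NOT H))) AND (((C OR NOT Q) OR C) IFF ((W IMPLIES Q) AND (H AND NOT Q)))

E: False; Q: False; C: True; H: True; W: False

  (NOT C OR (Q OR E)) IMPLIES (NOT C AND (NOT C AND NOT H)) = True
    NOT C OR (Q OR E) = False
      NOT C = False
      Q OR E = False
    NOT C AND (NOT C AND NOT H) = False
      NOT C = False
      NOT C AND NOT H = False
        NOT C = False
        NOT H = False
  ((C OR NOT Q) OR C) IFF ((W IMPLIES Q) AND (H AND NOT Q)) = True
    (C OR NOT Q) OR C = True
      C OR NOT Q = True
        NOT Q = True
    (W IMPLIES Q) AND (H AND NOT Q) = True
      W IMPLIES Q = True
      H AND NOT Q = True
        NOT Q = True
Both conjuncts True, so the formula holds.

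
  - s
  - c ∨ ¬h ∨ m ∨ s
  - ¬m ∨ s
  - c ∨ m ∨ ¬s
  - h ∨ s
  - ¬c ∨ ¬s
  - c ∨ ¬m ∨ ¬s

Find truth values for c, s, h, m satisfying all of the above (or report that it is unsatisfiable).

Case s = True:
  (¬c ∨ ¬s) forces c = False.
  (c ∨ m ∨ ¬s) forces m = True.
  Clause (c ∨ ¬m ∨ ¬s) is falsified — contradiction.
Case s = False:
  Clause (s) is falsified — contradiction.
Both cases fail, so the formula is unsatisfiable.

UNSATISFIABLE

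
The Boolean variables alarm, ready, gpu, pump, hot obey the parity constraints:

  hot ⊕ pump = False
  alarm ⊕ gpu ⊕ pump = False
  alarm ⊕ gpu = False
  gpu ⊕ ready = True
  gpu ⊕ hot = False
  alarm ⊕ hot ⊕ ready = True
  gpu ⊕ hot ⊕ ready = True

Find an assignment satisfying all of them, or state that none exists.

alarm = False, ready = True, gpu = False, pump = False, hot = False

hot ⊕ pump = F ⊕ F = False ✓
alarm ⊕ gpu ⊕ pump = F ⊕ F ⊕ F = False ✓
alarm ⊕ gpu = F ⊕ F = False ✓
gpu ⊕ ready = F ⊕ T = True ✓
gpu ⊕ hot = F ⊕ F = False ✓
alarm ⊕ hot ⊕ ready = F ⊕ F ⊕ T = True ✓
gpu ⊕ hot ⊕ ready = F ⊕ F ⊕ T = True ✓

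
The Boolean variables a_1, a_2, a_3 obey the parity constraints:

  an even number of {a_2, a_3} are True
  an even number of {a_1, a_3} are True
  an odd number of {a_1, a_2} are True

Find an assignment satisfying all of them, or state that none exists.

Adding constraints 1, 2, 3 mod 2: every variable appears an even number of times on the left, so the left side is 0.
But the right sides sum to 1 (mod 2). 0 ≠ 1 — the system is inconsistent.

Unsatisfiable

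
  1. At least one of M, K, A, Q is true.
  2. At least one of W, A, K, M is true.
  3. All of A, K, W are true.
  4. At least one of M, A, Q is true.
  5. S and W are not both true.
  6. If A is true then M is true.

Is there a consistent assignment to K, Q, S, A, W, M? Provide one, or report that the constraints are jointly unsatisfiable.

K: True, Q: True, S: False, A: True, W: True, M: True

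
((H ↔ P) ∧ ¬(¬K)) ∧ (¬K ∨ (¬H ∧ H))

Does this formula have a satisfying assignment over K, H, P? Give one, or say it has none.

No satisfying assignment exists.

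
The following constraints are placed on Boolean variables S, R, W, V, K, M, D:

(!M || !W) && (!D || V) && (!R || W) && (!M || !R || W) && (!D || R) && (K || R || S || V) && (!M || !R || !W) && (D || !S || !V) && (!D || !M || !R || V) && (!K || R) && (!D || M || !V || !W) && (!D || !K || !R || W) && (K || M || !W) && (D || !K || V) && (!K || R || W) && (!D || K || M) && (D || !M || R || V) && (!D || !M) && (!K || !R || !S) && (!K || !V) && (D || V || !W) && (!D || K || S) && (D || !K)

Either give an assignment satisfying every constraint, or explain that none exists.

S = True; R = False; W = False; V = False; K = False; M = False; D = False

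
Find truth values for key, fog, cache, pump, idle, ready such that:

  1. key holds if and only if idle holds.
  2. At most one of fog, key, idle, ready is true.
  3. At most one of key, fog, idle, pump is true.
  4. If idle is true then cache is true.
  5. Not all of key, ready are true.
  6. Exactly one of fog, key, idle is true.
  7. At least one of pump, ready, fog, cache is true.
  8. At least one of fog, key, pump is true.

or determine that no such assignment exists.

key: False, fog: True, cache: False, pump: False, idle: False, ready: False

  (1) key=F, idle=F — same ✓
  (2) {fog, key, idle, ready}: 1 true — at most one ✓
  (3) {key, fog, idle, pump}: 1 true — at most one ✓
  (4) idle=F ⇒ cache: vacuous ✓
  (5) {key, ready}: 0/2 true — not all ✓
  (6) {fog, key, idle}: 1 true — exactly one ✓
  (7) {pump, ready, fog, cache}: 1 true — at least one ✓
  (8) {fog, key, pump}: 1 true — at least one ✓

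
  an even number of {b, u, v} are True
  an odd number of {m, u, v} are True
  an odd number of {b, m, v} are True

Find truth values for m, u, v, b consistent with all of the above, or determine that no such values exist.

m: False; u: True; v: False; b: True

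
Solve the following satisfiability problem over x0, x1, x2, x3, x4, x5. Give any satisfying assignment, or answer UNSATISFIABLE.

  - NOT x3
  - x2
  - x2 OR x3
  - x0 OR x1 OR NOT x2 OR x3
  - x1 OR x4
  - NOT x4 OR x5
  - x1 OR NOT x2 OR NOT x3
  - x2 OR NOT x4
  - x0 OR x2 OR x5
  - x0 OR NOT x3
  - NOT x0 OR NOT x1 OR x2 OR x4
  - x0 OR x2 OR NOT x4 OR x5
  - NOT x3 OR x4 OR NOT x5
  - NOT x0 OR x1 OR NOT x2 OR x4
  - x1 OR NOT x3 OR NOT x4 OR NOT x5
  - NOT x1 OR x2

x0 = True, x1 = True, x2 = True, x3 = False, x4 = False, x5 = False

Unit clause (NOT x3) forces x3 = False.
Unit clause (x2) forces x2 = True.
Set x0 = True.
Set x1 = True.
Set x4 = False.
Set x5 = False.
All clauses satisfied.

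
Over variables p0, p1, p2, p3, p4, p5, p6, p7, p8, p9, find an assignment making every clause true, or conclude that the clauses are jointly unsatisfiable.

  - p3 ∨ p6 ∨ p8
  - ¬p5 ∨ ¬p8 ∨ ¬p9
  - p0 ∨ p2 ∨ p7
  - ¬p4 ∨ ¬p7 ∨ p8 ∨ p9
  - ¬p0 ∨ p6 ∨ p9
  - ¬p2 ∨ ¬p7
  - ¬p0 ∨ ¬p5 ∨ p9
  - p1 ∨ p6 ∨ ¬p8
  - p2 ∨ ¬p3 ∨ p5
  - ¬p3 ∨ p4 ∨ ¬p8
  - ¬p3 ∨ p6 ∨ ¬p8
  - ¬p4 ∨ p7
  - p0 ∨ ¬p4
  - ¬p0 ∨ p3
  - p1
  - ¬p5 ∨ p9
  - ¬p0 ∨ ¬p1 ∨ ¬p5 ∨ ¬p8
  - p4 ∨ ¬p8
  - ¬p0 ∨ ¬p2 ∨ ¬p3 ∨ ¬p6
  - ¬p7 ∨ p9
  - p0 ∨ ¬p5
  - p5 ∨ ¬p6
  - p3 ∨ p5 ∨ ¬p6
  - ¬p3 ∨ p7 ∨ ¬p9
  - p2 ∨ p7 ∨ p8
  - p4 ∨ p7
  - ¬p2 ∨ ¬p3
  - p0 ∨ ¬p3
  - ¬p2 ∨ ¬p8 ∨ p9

p0: True, p1: True, p2: False, p3: True, p4: False, p5: True, p6: False, p7: True, p8: False, p9: True

Unit clause (p1) forces p1 = True.
Set p0 = True.
  then (¬p0 ∨ p3) forces p3 = True.
  then (¬p2 ∨ ¬p3) forces p2 = False.
  then (p2 ∨ ¬p3 ∨ p5) forces p5 = True.
  then (¬p5 ∨ p9) forces p9 = True.
  then (¬p0 ∨ ¬p1 ∨ ¬p5 ∨ ¬p8) forces p8 = False.
  then (¬p3 ∨ p7 ∨ ¬p9) forces p7 = True.
Set p4 = False.
Set p6 = False.
All clauses satisfied.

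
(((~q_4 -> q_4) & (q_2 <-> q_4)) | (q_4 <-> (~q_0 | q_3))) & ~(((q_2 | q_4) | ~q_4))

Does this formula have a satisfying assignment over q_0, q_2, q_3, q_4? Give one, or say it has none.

UNSATISFIABLE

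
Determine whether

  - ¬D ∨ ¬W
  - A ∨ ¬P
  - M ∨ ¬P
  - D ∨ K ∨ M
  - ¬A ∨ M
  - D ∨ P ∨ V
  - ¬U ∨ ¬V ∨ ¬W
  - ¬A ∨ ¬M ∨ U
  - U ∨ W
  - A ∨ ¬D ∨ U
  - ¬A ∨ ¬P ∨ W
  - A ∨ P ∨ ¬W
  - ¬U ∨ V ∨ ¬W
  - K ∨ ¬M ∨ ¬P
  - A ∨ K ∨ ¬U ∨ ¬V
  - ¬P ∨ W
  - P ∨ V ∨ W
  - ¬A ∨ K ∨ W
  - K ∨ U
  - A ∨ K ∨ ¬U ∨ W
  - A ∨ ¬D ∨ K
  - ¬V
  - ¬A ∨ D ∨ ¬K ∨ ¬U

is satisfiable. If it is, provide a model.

Unsatisfiable

Case W = True:
  (¬D ∨ ¬W) forces D = False.
  (¬V) forces V = False.
  (D ∨ P ∨ V) forces P = True.
  (A ∨ ¬P) forces A = True.
  (M ∨ ¬P) forces M = True.
  (¬A ∨ ¬M ∨ U) forces U = True.
  Clause (¬U ∨ V ∨ ¬W) is falsified — contradiction.
Case W = False:
  (U ∨ W) forces U = True.
  (¬P ∨ W) forces P = False.
  (P ∨ V ∨ W) forces V = True.
  Clause (¬V) is falsified — contradiction.
Both cases fail, so the formula is unsatisfiable.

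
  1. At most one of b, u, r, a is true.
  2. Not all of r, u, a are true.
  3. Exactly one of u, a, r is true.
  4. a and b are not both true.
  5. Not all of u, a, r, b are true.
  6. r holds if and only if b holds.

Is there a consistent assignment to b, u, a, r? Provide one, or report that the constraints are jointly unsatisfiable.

b = False; u = False; a = True; r = False

  (1) {b, u, r, a}: 1 true — at most one ✓
  (2) {r, u, a}: 1/3 true — not all ✓
  (3) {u, a, r}: 1 true — exactly one ✓
  (4) a=T, b=F — not both ✓
  (5) {u, a, r, b}: 1/4 true — not all ✓
  (6) r=F, b=F — same ✓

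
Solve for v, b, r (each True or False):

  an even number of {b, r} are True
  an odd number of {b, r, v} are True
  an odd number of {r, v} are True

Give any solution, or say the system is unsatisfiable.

v: True, b: False, r: False

{b, r}: 0 true → even ✓
{b, r, v}: 1 true → odd ✓
{r, v}: 1 true → odd ✓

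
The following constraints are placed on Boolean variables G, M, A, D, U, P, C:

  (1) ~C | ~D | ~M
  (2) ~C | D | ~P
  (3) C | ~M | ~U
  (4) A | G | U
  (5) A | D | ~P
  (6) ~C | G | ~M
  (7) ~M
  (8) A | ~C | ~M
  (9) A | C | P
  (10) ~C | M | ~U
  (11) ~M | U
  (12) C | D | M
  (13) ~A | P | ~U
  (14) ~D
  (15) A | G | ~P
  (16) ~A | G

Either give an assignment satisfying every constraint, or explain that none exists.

Unit clause (~M) forces M = False.
Unit clause (~D) forces D = False.
In (C | D | M) only C is left, so C = True.
In (~C | D | ~P) only ~P is left, so P = False.
In (~C | M | ~U) only ~U is left, so U = False.
Try G = False:
  (A | G | U) forces A = True.
  clause (~A | G) is falsified — backtrack.
So G = True.
Set A = True.
All clauses satisfied.

G = True; M = False; A = True; D = False; U = False; P = False; C = True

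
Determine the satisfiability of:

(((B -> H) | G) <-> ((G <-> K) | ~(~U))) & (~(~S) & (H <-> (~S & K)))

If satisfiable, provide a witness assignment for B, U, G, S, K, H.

B = False; U = False; G = False; S = True; K = False; H = False

  ((B -> H) | G) <-> ((G <-> K) | ~(~U)) = True
    (B -> H) | G = True
      B -> H = True
    (G <-> K) | ~(~U) = True
      G <-> K = True
      ~(~U) = False
        ~U = True
  ~(~S) & (H <-> (~S & K)) = True
    ~(~S) = True
      ~S = False
    H <-> (~S & K) = True
      ~S & K = False
        ~S = False
Both conjuncts True, so the formula holds.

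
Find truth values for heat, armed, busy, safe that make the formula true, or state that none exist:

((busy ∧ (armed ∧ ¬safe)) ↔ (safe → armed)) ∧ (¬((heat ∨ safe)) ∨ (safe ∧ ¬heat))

heat = False; armed = True; busy = True; safe = False

  (busy ∧ (armed ∧ ¬safe)) ↔ (safe → armed) = True
    busy ∧ (armed ∧ ¬safe) = True
      armed ∧ ¬safe = True
        ¬safe = True
    safe → armed = True
  ¬((heat ∨ safe)) ∨ (safe ∧ ¬heat) = True
    ¬((heat ∨ safe)) = True
      heat ∨ safe = False
    safe ∧ ¬heat = False
      ¬heat = True
Both conjuncts True, so the formula holds.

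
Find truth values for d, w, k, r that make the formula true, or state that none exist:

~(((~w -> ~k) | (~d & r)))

d: True; w: False; k: True; r: False

  ~(((~w -> ~k) | (~d & r))) = True
    (~w -> ~k) | (~d & r) = False
      ~w -> ~k = False
        ~w = True
        ~k = False
      ~d & r = False
        ~d = False
The formula evaluates to True.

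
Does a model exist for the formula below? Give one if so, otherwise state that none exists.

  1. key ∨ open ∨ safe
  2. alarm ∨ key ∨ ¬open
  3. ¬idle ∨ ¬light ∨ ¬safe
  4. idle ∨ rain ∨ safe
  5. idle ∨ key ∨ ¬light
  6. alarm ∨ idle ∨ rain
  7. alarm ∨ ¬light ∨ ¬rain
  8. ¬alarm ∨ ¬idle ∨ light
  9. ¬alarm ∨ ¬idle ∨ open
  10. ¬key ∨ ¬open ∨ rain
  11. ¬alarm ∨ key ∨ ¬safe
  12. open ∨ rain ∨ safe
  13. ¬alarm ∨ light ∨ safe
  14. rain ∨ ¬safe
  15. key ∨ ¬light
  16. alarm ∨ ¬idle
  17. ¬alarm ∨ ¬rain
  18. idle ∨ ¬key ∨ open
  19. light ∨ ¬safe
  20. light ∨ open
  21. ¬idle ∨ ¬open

Try idle = True:
  (alarm ∨ ¬idle) forces alarm = True.
  (¬alarm ∨ ¬idle ∨ light) forces light = True.
  (¬idle ∨ ¬light ∨ ¬safe) forces safe = False.
  (¬alarm ∨ ¬idle ∨ open) forces open = True.
  clause (¬idle ∨ ¬open) is falsified — backtrack.
So idle = False.
Try alarm = True:
  (¬alarm ∨ ¬rain) forces rain = False.
  (idle ∨ rain ∨ safe) forces safe = True.
  clause (rain ∨ ¬safe) is falsified — backtrack.
So alarm = False.
  then (alarm ∨ idle ∨ rain) forces rain = True.
  then (alarm ∨ ¬light ∨ ¬rain) forces light = False.
  then (light ∨ ¬safe) forces safe = False.
  then (light ∨ open) forces open = True.
  then (alarm ∨ key ∨ ¬open) forces key = True.
All clauses satisfied.

idle: False, alarm: False, key: True, open: True, rain: True, safe: False, light: False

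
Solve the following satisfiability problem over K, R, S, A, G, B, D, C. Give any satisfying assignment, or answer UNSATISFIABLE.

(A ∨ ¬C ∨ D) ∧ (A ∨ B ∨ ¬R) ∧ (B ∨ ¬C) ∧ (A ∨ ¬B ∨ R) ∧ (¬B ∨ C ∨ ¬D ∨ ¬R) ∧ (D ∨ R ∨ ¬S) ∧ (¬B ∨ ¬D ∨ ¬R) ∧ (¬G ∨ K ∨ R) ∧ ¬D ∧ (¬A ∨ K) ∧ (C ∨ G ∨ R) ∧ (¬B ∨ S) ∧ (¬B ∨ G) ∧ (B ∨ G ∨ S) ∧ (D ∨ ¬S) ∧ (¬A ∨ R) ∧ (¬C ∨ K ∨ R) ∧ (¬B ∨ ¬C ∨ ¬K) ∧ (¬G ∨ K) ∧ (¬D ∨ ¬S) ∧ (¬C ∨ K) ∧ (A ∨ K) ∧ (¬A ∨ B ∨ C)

K: True; R: False; S: False; A: False; G: True; B: False; D: False; C: False

Unit clause (¬D) forces D = False.
In (D ∨ ¬S) only ¬S is left, so S = False.
In (¬B ∨ S) only ¬B is left, so B = False.
In (B ∨ G ∨ S) only G is left, so G = True.
In (¬G ∨ K) only K is left, so K = True.
In (B ∨ ¬C) only ¬C is left, so C = False.
In (¬A ∨ B ∨ C) only ¬A is left, so A = False.
In (A ∨ B ∨ ¬R) only ¬R is left, so R = False.
All clauses satisfied.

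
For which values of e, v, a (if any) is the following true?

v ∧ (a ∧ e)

e = True; v = True; a = True

  a ∧ e = True
Both conjuncts True, so the formula holds.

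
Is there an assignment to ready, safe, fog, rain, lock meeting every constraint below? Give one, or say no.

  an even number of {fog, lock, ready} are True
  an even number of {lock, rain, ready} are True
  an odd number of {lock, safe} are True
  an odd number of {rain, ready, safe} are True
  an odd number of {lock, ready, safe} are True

ready=F; safe=T; fog=F; rain=F; lock=F

{fog, lock, ready}: 0 true → even ✓
{lock, rain, ready}: 0 true → even ✓
{lock, safe}: 1 true → odd ✓
{rain, ready, safe}: 1 true → odd ✓
{lock, ready, safe}: 1 true → odd ✓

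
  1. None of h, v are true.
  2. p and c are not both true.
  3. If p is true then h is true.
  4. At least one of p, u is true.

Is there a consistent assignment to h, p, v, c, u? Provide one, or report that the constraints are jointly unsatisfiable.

h: False, p: False, v: False, c: True, u: True

  (1) {h, v}: 0 true — none ✓
  (2) p=F, c=T — not both ✓
  (3) p=F ⇒ h: vacuous ✓
  (4) {p, u}: 1 true — at least one ✓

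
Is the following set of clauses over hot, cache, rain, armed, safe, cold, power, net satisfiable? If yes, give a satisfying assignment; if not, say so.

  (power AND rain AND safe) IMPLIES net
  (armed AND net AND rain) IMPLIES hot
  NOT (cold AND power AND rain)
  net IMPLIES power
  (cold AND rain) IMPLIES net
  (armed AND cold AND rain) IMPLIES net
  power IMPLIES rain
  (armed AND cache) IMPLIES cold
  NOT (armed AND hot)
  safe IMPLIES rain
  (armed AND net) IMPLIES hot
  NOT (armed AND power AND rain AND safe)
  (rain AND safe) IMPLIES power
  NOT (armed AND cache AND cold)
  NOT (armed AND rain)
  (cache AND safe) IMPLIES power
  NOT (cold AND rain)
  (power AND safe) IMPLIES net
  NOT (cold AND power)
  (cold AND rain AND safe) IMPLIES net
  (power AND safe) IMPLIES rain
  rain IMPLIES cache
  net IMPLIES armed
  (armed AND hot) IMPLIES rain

hot = True; cache = False; rain = False; armed = False; safe = False; cold = True; power = False; net = False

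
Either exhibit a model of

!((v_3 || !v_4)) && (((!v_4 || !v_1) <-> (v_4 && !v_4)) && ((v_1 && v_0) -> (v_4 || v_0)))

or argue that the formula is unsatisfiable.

v_0=F, v_1=T, v_3=F, v_4=T

  !((v_3 || !v_4)) = True
    v_3 || !v_4 = False
      !v_4 = False
  ((!v_4 || !v_1) <-> (v_4 && !v_4)) && ((v_1 && v_0) -> (v_4 || v_0)) = True
    (!v_4 || !v_1) <-> (v_4 && !v_4) = True
      !v_4 || !v_1 = False
        !v_4 = False
        !v_1 = False
      v_4 && !v_4 = False
        !v_4 = False
    (v_1 && v_0) -> (v_4 || v_0) = True
      v_1 && v_0 = False
      v_4 || v_0 = True
Both conjuncts True, so the formula holds.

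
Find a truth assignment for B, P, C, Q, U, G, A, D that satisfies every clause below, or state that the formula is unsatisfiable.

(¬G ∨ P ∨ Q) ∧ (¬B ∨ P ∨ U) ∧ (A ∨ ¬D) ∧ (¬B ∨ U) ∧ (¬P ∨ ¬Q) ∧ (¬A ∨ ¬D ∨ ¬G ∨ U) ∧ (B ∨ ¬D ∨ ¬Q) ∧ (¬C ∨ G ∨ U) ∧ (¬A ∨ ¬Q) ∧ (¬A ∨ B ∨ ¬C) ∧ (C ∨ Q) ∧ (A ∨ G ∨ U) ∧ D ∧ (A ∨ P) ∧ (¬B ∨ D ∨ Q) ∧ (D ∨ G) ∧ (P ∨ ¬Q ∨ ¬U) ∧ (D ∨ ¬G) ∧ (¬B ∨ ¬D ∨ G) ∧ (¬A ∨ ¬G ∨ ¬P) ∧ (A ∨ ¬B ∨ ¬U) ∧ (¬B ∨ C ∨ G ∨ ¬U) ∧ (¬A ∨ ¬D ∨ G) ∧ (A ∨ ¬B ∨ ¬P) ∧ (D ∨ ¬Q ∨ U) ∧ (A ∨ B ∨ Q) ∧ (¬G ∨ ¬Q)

Case G = True:
  (D) forces D = True.
  (A ∨ ¬D) forces A = True.
  (¬A ∨ ¬D ∨ ¬G ∨ U) forces U = True.
  (¬A ∨ ¬Q) forces Q = False.
  (¬G ∨ P ∨ Q) forces P = True.
  Clause (¬A ∨ ¬G ∨ ¬P) is falsified — contradiction.
Case G = False:
  (D) forces D = True.
  (A ∨ ¬D) forces A = True.
  Clause (¬A ∨ ¬D ∨ G) is falsified — contradiction.
Both cases fail, so the formula is unsatisfiable.

UNSATISFIABLE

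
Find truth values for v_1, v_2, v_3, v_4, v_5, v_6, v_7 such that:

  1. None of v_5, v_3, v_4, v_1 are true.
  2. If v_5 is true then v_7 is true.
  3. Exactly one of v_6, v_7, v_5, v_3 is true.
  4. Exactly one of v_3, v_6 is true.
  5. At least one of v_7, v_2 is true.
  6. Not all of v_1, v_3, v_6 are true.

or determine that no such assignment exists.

v_1=F; v_2=T; v_3=F; v_4=F; v_5=F; v_6=T; v_7=F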